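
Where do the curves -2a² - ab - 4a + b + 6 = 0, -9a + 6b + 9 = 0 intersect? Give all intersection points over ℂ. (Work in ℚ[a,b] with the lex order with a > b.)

{(-9/7, -24/7), (1, 0)}

Compute a lex Gröbner basis by Buchberger's algorithm.
f_1 = -2a² - ab - 4a + b + 6, LT = a².
f_2 = -9a + 6b + 9, LT = a.

S(f_1,f_2): lcm = a². S = 7/6ab + 3a - ½b - 3.
  leading term ab: subtract (-7/54b)·f_2 from 7/6ab + 3a - ½b - 3 → 3a + 7/9b² + ⅔b - 3
  leading term a: subtract (-⅓)·f_2 from 3a + 7/9b² + ⅔b - 3 → 7/9b² + 8/3b
  leading term b²: no divisor's leading term divides it; move 7/9b² to the remainder.
  leading term b: no divisor's leading term divides it; move 8/3b to the remainder.
  remainder 7/9b² + 8/3b ≠ 0; add h_3 = 7/9b² + 8/3b to the basis.

S(f_1,h_3): leading monomials are coprime, so the S-polynomial reduces to 0 (Buchberger's first criterion).
S(f_2,h_3): leading monomials are coprime, so the S-polynomial reduces to 0 (Buchberger's first criterion).
Every S-polynomial of the final basis reduces to 0, so we have a Gröbner basis.
Inter-reduce: drop elements whose leading term is divisible by another's, tail-reduce, and make monic.
Reduced Gröbner basis: {a - ⅔b - 1, b² + 24/7b}.

The lex basis is triangular: the last element involves only b. Solving b² + 24/7b = 0 gives b ∈ {-24/7, 0}; substituting each value into the earlier elements determines the remaining variables.
  b = -24/7: the earlier basis element becomes a + 9/7 = 0, giving a = -9/7 — point (-9/7, -24/7).
  b = 0: the earlier basis element becomes a - 1 = 0, giving a = 1 — point (1, 0).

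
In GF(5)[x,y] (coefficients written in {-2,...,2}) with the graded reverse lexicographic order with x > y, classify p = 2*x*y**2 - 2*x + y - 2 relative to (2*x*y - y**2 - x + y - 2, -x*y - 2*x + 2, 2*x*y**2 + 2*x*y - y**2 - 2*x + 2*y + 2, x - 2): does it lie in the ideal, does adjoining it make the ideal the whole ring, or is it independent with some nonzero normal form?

Adjoining 2*x*y**2 - 2*x + y - 2 makes the ideal the whole ring: the system is inconsistent.

First compute the reduced Gröbner basis of I by Buchberger's algorithm.
f_1 = 2*x*y - y**2 - x + y - 2, LT = x*y.
f_2 = -x*y - 2*x + 2, LT = x*y.
f_3 = 2*x*y**2 + 2*x*y - y**2 - 2*x + 2*y + 2, LT = x*y**2.
f_4 = x - 2, LT = x.

S(f_1,f_2): lcm = x*y. S = 2*y**2 - 2*y + 1.
  reduce S modulo (f_1, f_2, f_3, f_4):
  remainder 2*y**2 - 2*y + 1 ≠ 0; add h_5 = 2*y**2 - 2*y + 1 to the basis.

S(f_1,f_4): lcm = x*y. S = 2*y**2 + 2*x - 1.
  reduce S modulo (f_1, f_2, f_3, f_4, h_5):
  remainder 2*y + 2 ≠ 0; add h_6 = 2*y + 2 to the basis.

The other S-polynomials (S(f_1,f_3), S(f_2,f_3), S(f_2,f_4), S(f_3,f_4), S(f_1,h_5), S(f_2,h_5), S(f_3,h_5), S(f_4,h_5), S(f_1,h_6), S(f_2,h_6), S(f_3,h_6), S(f_4,h_6), S(h_5,h_6)) all reduce to 0 modulo the current basis, so we have a Gröbner basis.
Inter-reduce: drop elements whose leading term is divisible by another's, tail-reduce, and make monic.
Reduced Gröbner basis: {x - 2, y + 1}.
Label its elements g_1 = x - 2, g_2 = y + 1.

Reduce p = 2*x*y**2 - 2*x + y - 2 modulo G:
  leading term x*y**2: subtract (2*y**2)·g_1 from 2*x*y**2 - 2*x + y - 2 → -y**2 - 2*x + y - 2
  leading term y**2: subtract (-y)·g_2 from -y**2 - 2*x + y - 2 → -2*x + 2*y - 2
  leading term x: subtract (-2)·g_1 from -2*x + 2*y - 2 → 2*y - 1
  leading term y: subtract (2)·g_2 from 2*y - 1 → 2
  leading term 1: no divisor's leading term divides it; move 2 to the remainder.
  normal form = 2.
The normal form is nonzero, so p ∉ I. Since p minus its normal form lies in I, I + (p) = I + (r) where r = 2; decide whether this ideal is the whole ring.
Here r = 2 is a nonzero constant, hence a unit: 1 ∈ I + (p), the Gröbner basis of I + (p) is {1}, and the enlarged system has no common solution — adjoining p is inconsistent.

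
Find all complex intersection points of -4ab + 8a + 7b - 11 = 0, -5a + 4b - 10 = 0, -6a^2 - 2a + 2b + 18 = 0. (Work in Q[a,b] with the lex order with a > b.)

Compute a lex Gröbner basis by Buchberger's algorithm.
f_1 = -4ab + 8a + 7b - 11, LT = ab.
f_2 = -5a + 4b - 10, LT = a.
f_3 = -6a^2 - 2a + 2b + 18, LT = a^2.

S(f_1,f_2): lcm = ab. S = -2a + 4/5b^2 - 15/4b + 11/4.
  leading term a: subtract (2/5)·f_2 from -2a + 4/5b^2 - 15/4b + 11/4 → 4/5b^2 - 107/20b + 27/4
  leading term b^2: no divisor's leading term divides it; move 4/5b^2 to the remainder.
  leading term b: no divisor's leading term divides it; move -107/20b to the remainder.
  leading term 1: no divisor's leading term divides it; move 27/4 to the remainder.
  remainder 4/5b^2 - 107/20b + 27/4 ≠ 0; add h_4 = 4/5b^2 - 107/20b + 27/4 to the basis.

S(f_1,f_3): lcm = a^2b. S = -2a^2 - 25/12ab + 11/4a + 1/3b^2 + 3b.
  leading term a^2: subtract (2/5a)·f_2 from -2a^2 - 25/12ab + 11/4a + 1/3b^2 + 3b → -221/60ab + 27/4a + 1/3b^2 + 3b
  leading term ab: subtract (221/240)·f_1 from -221/60ab + 27/4a + 1/3b^2 + 3b → -37/60a + 1/3b^2 - 827/240b + 2431/240
  leading term a: subtract (37/300)·f_2 from -37/60a + 1/3b^2 - 827/240b + 2431/240 → 1/3b^2 - 4727/1200b + 909/80
  leading term b^2: subtract (5/12)·h_4 from 1/3b^2 - 4727/1200b + 909/80 → -171/100b + 171/20
  leading term b: no divisor's leading term divides it; move -171/100b to the remainder.
  leading term 1: no divisor's leading term divides it; move 171/20 to the remainder.
  remainder -171/100b + 171/20 ≠ 0; add h_5 = -171/100b + 171/20 to the basis.

S(f_2,f_3): lcm = a^2. S = -4/5ab + 5/3a + 1/3b + 3.
  leading term ab: subtract (1/5)·f_1 from -4/5ab + 5/3a + 1/3b + 3 → 1/15a - 16/15b + 26/5
  leading term a: subtract (-1/75)·f_2 from 1/15a - 16/15b + 26/5 → -76/75b + 76/15
  leading term b: subtract (16/27)·h_5 from -76/75b + 76/15 → 0
  remainder 0.

S(f_1,h_4): lcm = ab^2. S = 75/16ab - 135/16a - 7/4b^2 + 11/4b.
  leading term ab: subtract (-75/64)·f_1 from 75/16ab - 135/16a - 7/4b^2 + 11/4b → 15/16a - 7/4b^2 + 701/64b - 825/64
  leading term a: subtract (-3/16)·f_2 from 15/16a - 7/4b^2 + 701/64b - 825/64 → -7/4b^2 + 749/64b - 945/64
  leading term b^2: subtract (-35/16)·h_4 from -7/4b^2 + 749/64b - 945/64 → 0
  remainder 0.

S(f_2,h_4): leading monomials are coprime, so the S-polynomial reduces to 0 (Buchberger's first criterion).
S(f_3,h_4): leading monomials are coprime, so the S-polynomial reduces to 0 (Buchberger's first criterion).
S(f_1,h_5): lcm = ab. S = 3a - 7/4b + 11/4.
  leading term a: subtract (-3/5)·f_2 from 3a - 7/4b + 11/4 → 13/20b - 13/4
  leading term b: subtract (-65/171)·h_5 from 13/20b - 13/4 → 0
  remainder 0.

S(f_2,h_5): leading monomials are coprime, so the S-polynomial reduces to 0 (Buchberger's first criterion).
S(f_3,h_5): leading monomials are coprime, so the S-polynomial reduces to 0 (Buchberger's first criterion).
S(h_4,h_5): lcm = b^2. S = -27/16b + 135/16.
  leading term b: subtract (75/76)·h_5 from -27/16b + 135/16 → 0
  remainder 0.

Every S-polynomial of the final basis reduces to 0, so we have a Gröbner basis.
Inter-reduce: drop elements whose leading term is divisible by another's, tail-reduce, and make monic.
Reduced Gröbner basis: {a - 2, b - 5}.

Since the basis is lex-ordered, b - 5 is univariate in b. Its roots are {5}. Back-substituting each root into the other basis elements fixes the other coordinates.
  b = 5: the earlier basis element becomes a - 2 = 0, giving a = 2 — point (2, 5).

{(2, 5)}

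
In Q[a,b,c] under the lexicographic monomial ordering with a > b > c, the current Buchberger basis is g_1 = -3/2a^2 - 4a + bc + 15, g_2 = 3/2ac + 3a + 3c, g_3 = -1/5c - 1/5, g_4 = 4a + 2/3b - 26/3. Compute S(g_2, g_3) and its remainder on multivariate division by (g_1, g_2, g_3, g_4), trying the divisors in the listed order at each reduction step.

lcm(LM(g_2), LM(g_3)) = ac.
S = (lcm/LT(g_2))·g_2 − (lcm/LT(g_3))·g_3 = a + 2c.
Reduce S modulo (g_1, g_2, g_3, g_4) in that order:
  leading term a: subtract (1/4)·g_4 from a + 2c → -1/6b + 2c + 13/6
  leading term b: no divisor's leading term divides it; move -1/6b to the remainder.
  leading term c: subtract (-10)·g_3 from 2c + 13/6 → 1/6
  leading term 1: no divisor's leading term divides it; move 1/6 to the remainder.
The remainder -1/6b + 1/6 is nonzero, so it would be added as the next basis element.

S(g_2, g_3) = a + 2c; remainder on division = -1/6b + 1/6.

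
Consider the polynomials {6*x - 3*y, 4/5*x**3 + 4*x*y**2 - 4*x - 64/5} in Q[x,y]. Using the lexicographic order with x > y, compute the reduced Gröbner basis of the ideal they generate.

G = {x - 1/2*y, y**3 - 20/21*y - 128/21}

f_1 = 6*x - 3*y, LT = x.
f_2 = 4/5*x**3 + 4*x*y**2 - 4*x - 64/5, LT = x**3.

S(f_1,f_2): lcm = x**3. S = -1/2*x**2*y - 5*x*y**2 + 5*x + 16.
  leading term x**2*y: subtract (-1/12*x*y)·f_1 from -1/2*x**2*y - 5*x*y**2 + 5*x + 16 → -21/4*x*y**2 + 5*x + 16
  leading term x*y**2: subtract (-7/8*y**2)·f_1 from -21/4*x*y**2 + 5*x + 16 → 5*x - 21/8*y**3 + 16
  leading term x: subtract (5/6)·f_1 from 5*x - 21/8*y**3 + 16 → -21/8*y**3 + 5/2*y + 16
  leading term y**3: no divisor's leading term divides it; move -21/8*y**3 to the remainder.
  leading term y: no divisor's leading term divides it; move 5/2*y to the remainder.
  leading term 1: no divisor's leading term divides it; move 16 to the remainder.
  remainder -21/8*y**3 + 5/2*y + 16 ≠ 0; add g_3 = -21/8*y**3 + 5/2*y + 16 to the basis.

The other S-polynomials (S(f_1,g_3), S(f_2,g_3)) all reduce to 0 modulo the current basis, so we have a Gröbner basis.
Inter-reduce: drop elements whose leading term is divisible by another's, tail-reduce, and make monic.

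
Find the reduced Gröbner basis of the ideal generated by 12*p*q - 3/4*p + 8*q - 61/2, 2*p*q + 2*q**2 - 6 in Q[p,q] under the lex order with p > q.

G = {p + 16*q**2 - 32/3*q - 22/3, q**3 - 35/48*q**2 - 11/24*q + 3/16}

The reduced Gröbner basis is the canonical form of the ideal for this ordering.

f_1 = 12*p*q - 3/4*p + 8*q - 61/2, LT = p*q.
f_2 = 2*p*q + 2*q**2 - 6, LT = p*q.

S(f_1,f_2): lcm = p*q. S = -1/16*p - q**2 + 2/3*q + 11/24.
  reduce S modulo (f_1, f_2):
  remainder -1/16*p - q**2 + 2/3*q + 11/24 ≠ 0; add g_3 = -1/16*p - q**2 + 2/3*q + 11/24 to the basis.

S(f_1,g_3): lcm = p*q. S = -1/16*p - 16*q**3 + 32/3*q**2 + 8*q - 61/24.
  reduce S modulo (f_1, f_2, g_3):
  remainder -16*q**3 + 35/3*q**2 + 22/3*q - 3 ≠ 0; add g_4 = -16*q**3 + 35/3*q**2 + 22/3*q - 3 to the basis.

The other S-polynomials (S(f_2,g_3), S(f_1,g_4), S(f_2,g_4), S(g_3,g_4)) all reduce to 0 modulo the current basis, so we have a Gröbner basis.
Inter-reduce: drop elements whose leading term is divisible by another's, tail-reduce, and make monic.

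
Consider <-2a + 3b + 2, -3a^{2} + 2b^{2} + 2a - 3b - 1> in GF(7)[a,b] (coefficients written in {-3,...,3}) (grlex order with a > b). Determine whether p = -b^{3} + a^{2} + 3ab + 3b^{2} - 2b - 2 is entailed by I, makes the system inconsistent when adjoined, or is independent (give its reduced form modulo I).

-b^{3} + a^{2} + 3ab + 3b^{2} - 2b - 2 is independent of I; its normal form modulo I is 2b + 1.

First compute the reduced Gröbner basis of I by Buchberger's algorithm.
f_1 = -2a + 3b + 2, LT = a.
f_2 = -3a^{2} + 2b^{2} + 2a - 3b - 1, LT = a^{2}.

S(f_1,f_2): lcm = a^{2}. S = 2ab + 3b^{2} + 2a - b + 2.
  leading term ab: subtract (-b)·f_1 from 2ab + 3b^{2} + 2a - b + 2 → -b^{2} + 2a + b + 2
  leading term b^{2}: no divisor's leading term divides it; move -b^{2} to the remainder.
  leading term a: subtract (-1)·f_1 from 2a + b + 2 → -3b - 3
  leading term b: no divisor's leading term divides it; move -3b to the remainder.
  leading term 1: no divisor's leading term divides it; move -3 to the remainder.
  remainder -b^{2} - 3b - 3 ≠ 0; add h_3 = -b^{2} - 3b - 3 to the basis.

S(f_1,h_3): leading monomials are coprime, so the S-polynomial reduces to 0 (Buchberger's first criterion).
S(f_2,h_3): leading monomials are coprime, so the S-polynomial reduces to 0 (Buchberger's first criterion).
Every S-polynomial of the final basis reduces to 0, so we have a Gröbner basis.
Inter-reduce: drop elements whose leading term is divisible by another's, tail-reduce, and make monic.
Reduced Gröbner basis: {b^{2} + 3b + 3, a + 2b - 1}.
Label its elements g_1 = b^{2} + 3b + 3, g_2 = a + 2b - 1.

Reduce p = -b^{3} + a^{2} + 3ab + 3b^{2} - 2b - 2 modulo G:
  leading term b^{3}: subtract (-b)·g_1 from -b^{3} + a^{2} + 3ab + 3b^{2} - 2b - 2 → a^{2} + 3ab - b^{2} + b - 2
  leading term a^{2}: subtract (a)·g_2 from a^{2} + 3ab - b^{2} + b - 2 → ab - b^{2} + a + b - 2
  leading term ab: subtract (b)·g_2 from ab - b^{2} + a + b - 2 → -3b^{2} + a + 2b - 2
  leading term b^{2}: subtract (-3)·g_1 from -3b^{2} + a + 2b - 2 → a - 3b
  leading term a: subtract (1)·g_2 from a - 3b → 2b + 1
  leading term b: no divisor's leading term divides it; move 2b to the remainder.
  leading term 1: no divisor's leading term divides it; move 1 to the remainder.
  normal form = 2b + 1.
The normal form is nonzero, so p ∉ I. Since p minus its normal form lies in I, I + (p) = I + (r) where r = 2b + 1; decide whether this ideal is the whole ring.
Run Buchberger on G together with r (pairs among the g_i already reduce to 0 since G is a Gröbner basis):
g_1 = b^{2} + 3b + 3, LT = b^{2}.
g_2 = a + 2b - 1, LT = a.
r = 2b + 1, LT = b.

S(g_1,g_2): leading monomials are coprime, so the S-polynomial reduces to 0 (Buchberger's first criterion).
S(g_1,r): lcm = b^{2}. S = -b + 3.
  leading term b: subtract (3)·r from -b + 3 → 0
  remainder 0.

S(g_2,r): leading monomials are coprime, so the S-polynomial reduces to 0 (Buchberger's first criterion).
Every S-polynomial of the final basis reduces to 0, so we have a Gröbner basis.
Inter-reduce: drop elements whose leading term is divisible by another's, tail-reduce, and make monic.
Reduced Gröbner basis: {a - 2, b - 3}.
The reduced Gröbner basis of I + (p) is {a - 2, b - 3} ≠ {1}, a proper ideal, so the enlarged system stays consistent: p is independent of I, with normal form 2b + 1.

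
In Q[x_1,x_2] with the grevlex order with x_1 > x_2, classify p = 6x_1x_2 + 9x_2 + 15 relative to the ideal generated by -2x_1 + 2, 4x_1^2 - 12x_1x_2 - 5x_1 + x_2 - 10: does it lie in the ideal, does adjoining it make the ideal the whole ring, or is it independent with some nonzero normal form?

First compute the reduced Gröbner basis of I by Buchberger's algorithm.
f_1 = -2x_1 + 2, LT = x_1.
f_2 = 4x_1^2 - 12x_1x_2 - 5x_1 + x_2 - 10, LT = x_1^2.

S(f_1,f_2): lcm = x_1^2. S = 3x_1x_2 + 1/4x_1 - 1/4x_2 + 5/2.
  reduce S modulo (f_1, f_2):
  remainder 11/4x_2 + 11/4 ≠ 0; add h_3 = 11/4x_2 + 11/4 to the basis.

The other S-polynomials (S(f_1,h_3), S(f_2,h_3)) all reduce to 0 modulo the current basis, so we have a Gröbner basis.
Inter-reduce: drop elements whose leading term is divisible by another's, tail-reduce, and make monic.
Reduced Gröbner basis: {x_1 - 1, x_2 + 1}.
Label its elements g_1 = x_1 - 1, g_2 = x_2 + 1.

Reduce p = 6x_1x_2 + 9x_2 + 15 modulo G:
  leading term x_1x_2: subtract (6x_2)·g_1 from 6x_1x_2 + 9x_2 + 15 → 15x_2 + 15
  leading term x_2: subtract (15)·g_2 from 15x_2 + 15 → 0
  normal form = 0.
Since the normal form is 0, p ∈ I.

6x_1x_2 + 9x_2 + 15 lies in I (it reduces to 0).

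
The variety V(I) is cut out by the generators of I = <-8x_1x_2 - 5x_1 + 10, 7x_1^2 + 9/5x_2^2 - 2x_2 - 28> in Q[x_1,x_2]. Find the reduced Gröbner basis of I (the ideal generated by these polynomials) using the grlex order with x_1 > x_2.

G = {x_2^3 - 35/72x_2^2 + 175/36x_1 - 65/4x_2 - 175/18, x_1^2 + 9/35x_2^2 - 2/7x_2 - 4, x_1x_2 + 5/8x_1 - 5/4}

f_1 = -8x_1x_2 - 5x_1 + 10, LT = x_1x_2.
f_2 = 7x_1^2 + 9/5x_2^2 - 2x_2 - 28, LT = x_1^2.

S(f_1,f_2): lcm = x_1^2x_2. S = -9/35x_2^3 + 5/8x_1^2 + 2/7x_2^2 - 5/4x_1 + 4x_2.
  reduce S modulo (f_1, f_2):
  remainder -9/35x_2^3 + 1/8x_2^2 - 5/4x_1 + 117/28x_2 + 5/2 ≠ 0; add g_3 = -9/35x_2^3 + 1/8x_2^2 - 5/4x_1 + 117/28x_2 + 5/2 to the basis.

The other S-polynomials (S(f_1,g_3), S(f_2,g_3)) all reduce to 0 modulo the current basis, so we have a Gröbner basis.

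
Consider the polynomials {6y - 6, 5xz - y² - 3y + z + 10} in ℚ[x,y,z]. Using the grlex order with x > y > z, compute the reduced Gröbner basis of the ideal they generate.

f_1 = 6y - 6, LT = y.
f_2 = 5xz - y² - 3y + z + 10, LT = xz.

The S-polynomials (S(f_1,f_2)) all reduce to 0 modulo the current basis, so we have a Gröbner basis.

G = {xz + ⅕z + 6/5, y - 1}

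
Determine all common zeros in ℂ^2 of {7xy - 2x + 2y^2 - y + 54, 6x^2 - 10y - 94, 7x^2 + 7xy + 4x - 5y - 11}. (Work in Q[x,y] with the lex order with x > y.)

Compute a lex Gröbner basis by Buchberger's algorithm.
f_1 = 7xy - 2x + 2y^2 - y + 54, LT = xy.
f_2 = 6x^2 - 10y - 94, LT = x^2.
f_3 = 7x^2 + 7xy + 4x - 5y - 11, LT = x^2.

S(f_1,f_2): lcm = x^2y. S = -2/7x^2 + 2/7xy^2 - 1/7xy + 54/7x + 5/3y^2 + 47/3y.
  reduce S modulo (f_1, f_2, f_3):
  remainder 2640/343x - 4/49y^3 + 1775/1029y^2 + 13354/1029y - 4120/1029 ≠ 0; add h_4 = 2640/343x - 4/49y^3 + 1775/1029y^2 + 13354/1029y - 4120/1029 to the basis.

S(f_1,f_3): lcm = x^2y. S = -2/7x^2 - 5/7xy^2 - 5/7xy + 54/7x + 5/7y^2 + 11/7y.
  reduce S modulo (f_1, f_2, f_3, h_4):
  remainder 109/385y^3 - 35/44y^2 - 1279/210y + 214/33 ≠ 0; add h_5 = 109/385y^3 - 35/44y^2 - 1279/210y + 214/33 to the basis.

S(f_2,f_3): lcm = x^2. S = -xy - 4/7x - 20/21y - 296/21.
  reduce S modulo (f_1, f_2, f_3, h_4, h_5):
  remainder 4141/9156y^2 + 101/654y - 5050/763 ≠ 0; add h_6 = 4141/9156y^2 + 101/654y - 5050/763 to the basis.

S(f_1,h_4): lcm = xy. S = -2/7x + 7/660y^4 - 355/1584y^3 - 3529/2520y^2 + 523/1386y + 54/7.
  reduce S modulo (f_1, f_2, f_3, h_4, h_5, h_6):
  remainder -738815/241326y - 1477630/120663 ≠ 0; add h_7 = -738815/241326y - 1477630/120663 to the basis.

The other S-polynomials (S(f_2,h_4), S(f_3,h_4), S(f_1,h_5), S(f_2,h_5), S(f_3,h_5), S(h_4,h_5), S(f_1,h_6), S(f_2,h_6), S(f_3,h_6), S(h_4,h_6), S(h_5,h_6), S(f_1,h_7), S(f_2,h_7), S(f_3,h_7), S(h_4,h_7), S(h_5,h_7), S(h_6,h_7)) all reduce to 0 modulo the current basis, so we have a Gröbner basis.
Inter-reduce: drop elements whose leading term is divisible by another's, tail-reduce, and make monic.
Reduced Gröbner basis: {x - 3, y + 4}.

A lex Gröbner basis eliminates variables successively. Here y + 4 depends only on y, with roots {-4}; lifting each root through the earlier basis elements recovers the full solutions.
  y = -4: the earlier basis element becomes x - 3 = 0, giving x = 3 — point (3, -4).

{(3, -4)}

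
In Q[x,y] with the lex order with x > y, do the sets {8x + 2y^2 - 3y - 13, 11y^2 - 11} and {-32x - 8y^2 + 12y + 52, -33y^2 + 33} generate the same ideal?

Equality of ideals is decidable: compute both reduced Gröbner bases (unique for the ordering) and check whether they agree.
Buchberger on the first generating set:
f_1 = 8x + 2y^2 - 3y - 13, LT = x.
f_2 = 11y^2 - 11, LT = y^2.

The S-polynomials (S(f_1,f_2)) all reduce to 0 modulo the current basis, so we have a Gröbner basis.
Inter-reduce: drop elements whose leading term is divisible by another's, tail-reduce, and make monic.
Reduced Gröbner basis: {x - 3/8y - 11/8, y^2 - 1}.

Buchberger on the second generating set:
h_1 = -32x - 8y^2 + 12y + 52, LT = x.
h_2 = -33y^2 + 33, LT = y^2.

The S-polynomials (S(h_1,h_2)) all reduce to 0 modulo the current basis, so we have a Gröbner basis.
Inter-reduce: drop elements whose leading term is divisible by another's, tail-reduce, and make monic.
Reduced Gröbner basis: {x - 3/8y - 11/8, y^2 - 1}.

Same reduced basis, so the two generating sets span the same ideal.
The choice of monomial ordering does not affect the verdict — as long as both bases are computed under the same ordering, their equality decides ideal equality.

Yes, the ideals are equal.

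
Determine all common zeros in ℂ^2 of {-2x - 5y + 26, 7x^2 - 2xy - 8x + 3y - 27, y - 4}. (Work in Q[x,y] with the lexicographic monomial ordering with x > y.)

{(3, 4)}

Compute a lex Gröbner basis by Buchberger's algorithm.
f_1 = -2x - 5y + 26, LT = x.
f_2 = 7x^2 - 2xy - 8x + 3y - 27, LT = x^2.
f_3 = y - 4, LT = y.

The S-polynomials (S(f_1,f_2), S(f_1,f_3), S(f_2,f_3)) all reduce to 0 modulo the current basis, so we have a Gröbner basis.
Inter-reduce: drop elements whose leading term is divisible by another's, tail-reduce, and make monic.
Reduced Gröbner basis: {x - 3, y - 4}.

A lex Gröbner basis eliminates variables successively. Here y - 4 depends only on y, with roots {4}; lifting each root through the earlier basis elements recovers the full solutions.
  y = 4: the earlier basis element becomes x - 3 = 0, giving x = 3 — point (3, 4).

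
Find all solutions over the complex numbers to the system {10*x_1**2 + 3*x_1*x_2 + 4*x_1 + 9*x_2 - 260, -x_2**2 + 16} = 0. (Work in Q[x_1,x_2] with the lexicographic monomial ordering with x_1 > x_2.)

{(2/5 - 2*sqrt(186)/5, -4), (2/5 + 2*sqrt(186)/5, -4), (-28/5, 4), (4, 4)}

Compute a lex Gröbner basis by Buchberger's algorithm.
f_1 = 10*x_1**2 + 3*x_1*x_2 + 4*x_1 + 9*x_2 - 260, LT = x_1**2.
f_2 = -x_2**2 + 16, LT = x_2**2.

The S-polynomials (S(f_1,f_2)) all reduce to 0 modulo the current basis, so we have a Gröbner basis.
Inter-reduce: drop elements whose leading term is divisible by another's, tail-reduce, and make monic.
Reduced Gröbner basis: {x_1**2 + 3/10*x_1*x_2 + 2/5*x_1 + 9/10*x_2 - 26, x_2**2 - 16}.

A lex Gröbner basis eliminates variables successively. Here x_2**2 - 16 depends only on x_2, with roots {-4, 4}; lifting each root through the earlier basis elements recovers the full solutions.
  x_2 = -4: the earlier basis element becomes x_1**2 - 4/5*x_1 - 148/5 = 0, giving x_1 = 2/5 - 2*sqrt(186)/5, 2/5 + 2*sqrt(186)/5 — points (2/5 - 2*sqrt(186)/5, -4), (2/5 + 2*sqrt(186)/5, -4).
  x_2 = 4: the earlier basis element becomes x_1**2 + 8/5*x_1 - 112/5 = 0, giving x_1 = -28/5, 4 — points (-28/5, 4), (4, 4).
Each listed point satisfies every original equation (direct substitution).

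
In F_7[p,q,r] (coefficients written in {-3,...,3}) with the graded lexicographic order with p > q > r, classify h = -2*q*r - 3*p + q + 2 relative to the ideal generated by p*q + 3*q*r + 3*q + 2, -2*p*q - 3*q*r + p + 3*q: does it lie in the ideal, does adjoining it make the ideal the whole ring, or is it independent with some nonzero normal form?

-2*q*r - 3*p + q + 2 lies in I (it reduces to 0).

First compute the reduced Gröbner basis of I by Buchberger's algorithm.
f_1 = p*q + 3*q*r + 3*q + 2, LT = p*q.
f_2 = -2*p*q - 3*q*r + p + 3*q, LT = p*q.

S(f_1,f_2): lcm = p*q. S = -2*q*r - 3*p + q + 2.
  leading term q*r: no divisor's leading term divides it; move -2*q*r to the remainder.
  leading term p: no divisor's leading term divides it; move -3*p to the remainder.
  leading term q: no divisor's leading term divides it; move q to the remainder.
  leading term 1: no divisor's leading term divides it; move 2 to the remainder.
  remainder -2*q*r - 3*p + q + 2 ≠ 0; add k_3 = -2*q*r - 3*p + q + 2 to the basis.

S(f_1,k_3): lcm = p*q*r. S = 3*q*r**2 + 2*p**2 - 3*p*q + 3*q*r + p + 2*r.
  leading term q*r**2: subtract (2*r)·k_3 from 3*q*r**2 + 2*p**2 - 3*p*q + 3*q*r + p + 2*r → 2*p**2 - 3*p*q - p*r + q*r + p - 2*r
  leading term p**2: no divisor's leading term divides it; move 2*p**2 to the remainder.
  leading term p*q: subtract (-3)·f_1 from -3*p*q - p*r + q*r + p - 2*r → -p*r + 3*q*r + p + 2*q - 2*r - 1
  leading term p*r: no divisor's leading term divides it; move -p*r to the remainder.
  leading term q*r: subtract (2)·k_3 from 3*q*r + p + 2*q - 2*r - 1 → -2*r + 2
  leading term r: no divisor's leading term divides it; move -2*r to the remainder.
  leading term 1: no divisor's leading term divides it; move 2 to the remainder.
  remainder 2*p**2 - p*r - 2*r + 2 ≠ 0; add k_4 = 2*p**2 - p*r - 2*r + 2 to the basis.

The other S-polynomials (S(f_2,k_3), S(f_1,k_4), S(f_2,k_4), S(k_3,k_4)) all reduce to 0 modulo the current basis, so we have a Gröbner basis.
Inter-reduce: drop elements whose leading term is divisible by another's, tail-reduce, and make monic.
Reduced Gröbner basis: {p**2 + 3*p*r - r + 1, p*q - p + q - 2, q*r - 2*p + 3*q - 1}.
Label its elements g_1 = p**2 + 3*p*r - r + 1, g_2 = p*q - p + q - 2, g_3 = q*r - 2*p + 3*q - 1.

Reduce h = -2*q*r - 3*p + q + 2 modulo G:
  leading term q*r: subtract (-2)·g_3 from -2*q*r - 3*p + q + 2 → 0
  normal form = 0.
Since the normal form is 0, h ∈ I.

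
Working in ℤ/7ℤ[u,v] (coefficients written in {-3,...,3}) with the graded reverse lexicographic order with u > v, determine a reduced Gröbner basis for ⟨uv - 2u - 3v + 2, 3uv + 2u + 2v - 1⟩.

G = {v² - 3v + 3, u - 3v}

f_1 = uv - 2u - 3v + 2, LT = uv.
f_2 = 3uv + 2u + 2v - 1, LT = uv.

S(f_1,f_2): lcm = uv. S = 2u + v.
  leading term u: no divisor's leading term divides it; move 2u to the remainder.
  leading term v: no divisor's leading term divides it; move v to the remainder.
  remainder 2u + v ≠ 0; add g_3 = 2u + v to the basis.

S(f_1,g_3): lcm = uv. S = 3v² - 2u - 3v + 2.
  leading term v²: no divisor's leading term divides it; move 3v² to the remainder.
  leading term u: subtract (-1)·g_3 from -2u - 3v + 2 → -2v + 2
  leading term v: no divisor's leading term divides it; move -2v to the remainder.
  leading term 1: no divisor's leading term divides it; move 2 to the remainder.
  remainder 3v² - 2v + 2 ≠ 0; add g_4 = 3v² - 2v + 2 to the basis.

The other S-polynomials (S(f_2,g_3), S(f_1,g_4), S(f_2,g_4), S(g_3,g_4)) all reduce to 0 modulo the current basis, so we have a Gröbner basis.
Inter-reduce: drop elements whose leading term is divisible by another's, tail-reduce, and make monic.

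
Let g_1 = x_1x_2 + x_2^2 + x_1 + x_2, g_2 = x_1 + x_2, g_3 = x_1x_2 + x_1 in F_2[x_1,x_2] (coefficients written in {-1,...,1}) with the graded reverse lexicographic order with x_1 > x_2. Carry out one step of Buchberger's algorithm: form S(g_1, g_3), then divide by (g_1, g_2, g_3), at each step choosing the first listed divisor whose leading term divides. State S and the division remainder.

lcm(LM(g_1), LM(g_3)) = x_1x_2.
S = (lcm/LT(g_1))·g_1 − (lcm/LT(g_3))·g_3 = x_2^2 + x_2.
Reduce S modulo (g_1, g_2, g_3) in that order:
  leading term x_2^2: no divisor's leading term divides it; move x_2^2 to the remainder.
  leading term x_2: no divisor's leading term divides it; move x_2 to the remainder.
The remainder x_2^2 + x_2 is nonzero, so it would be added as the next basis element.

S(g_1, g_3) = x_2^2 + x_2; remainder on division = x_2^2 + x_2.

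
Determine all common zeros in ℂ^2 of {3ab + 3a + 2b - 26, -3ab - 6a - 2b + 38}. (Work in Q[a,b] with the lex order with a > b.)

{(4, 1)}

Compute a lex Gröbner basis by Buchberger's algorithm.
f_1 = 3ab + 3a + 2b - 26, LT = ab.
f_2 = -3ab - 6a - 2b + 38, LT = ab.

S(f_1,f_2): lcm = ab. S = -a + 4.
  leading term a: no divisor's leading term divides it; move -a to the remainder.
  leading term 1: no divisor's leading term divides it; move 4 to the remainder.
  remainder -a + 4 ≠ 0; add h_3 = -a + 4 to the basis.

S(f_1,h_3): lcm = ab. S = a + \tfrac{14}{3}b - \tfrac{26}{3}.
  leading term a: subtract (-1)·h_3 from a + \tfrac{14}{3}b - \tfrac{26}{3} → \tfrac{14}{3}b - \tfrac{14}{3}
  leading term b: no divisor's leading term divides it; move \tfrac{14}{3}b to the remainder.
  leading term 1: no divisor's leading term divides it; move -\tfrac{14}{3} to the remainder.
  remainder \tfrac{14}{3}b - \tfrac{14}{3} ≠ 0; add h_4 = \tfrac{14}{3}b - \tfrac{14}{3} to the basis.

The other S-polynomials (S(f_2,h_3), S(f_1,h_4), S(f_2,h_4), S(h_3,h_4)) all reduce to 0 modulo the current basis, so we have a Gröbner basis.
Inter-reduce: drop elements whose leading term is divisible by another's, tail-reduce, and make monic.
Reduced Gröbner basis: {a - 4, b - 1}.

Elimination: the polynomial b - 1 lies in the elimination ideal for b, so b ∈ {1}. For each such b, the remaining basis elements (now univariate) give the rest of the solution.
  b = 1: the earlier basis element becomes a - 4 = 0, giving a = 4 — point (4, 1).
Check: every point annihilates each of the original generators.
This is the nonlinear analogue of row-reducing a linear system.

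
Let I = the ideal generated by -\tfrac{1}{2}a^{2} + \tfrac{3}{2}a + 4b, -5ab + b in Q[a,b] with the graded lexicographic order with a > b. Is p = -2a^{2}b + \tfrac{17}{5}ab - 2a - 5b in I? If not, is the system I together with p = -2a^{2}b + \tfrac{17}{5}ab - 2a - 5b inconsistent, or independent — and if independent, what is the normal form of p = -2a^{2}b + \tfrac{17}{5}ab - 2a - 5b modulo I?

First compute the reduced Gröbner basis of I by Buchberger's algorithm.
f_1 = -\tfrac{1}{2}a^{2} + \tfrac{3}{2}a + 4b, LT = a^{2}.
f_2 = -5ab + b, LT = ab.

S(f_1,f_2): lcm = a^{2}b. S = -\tfrac{14}{5}ab - 8b^{2}.
  reduce S modulo (f_1, f_2):
  remainder -8b^{2} - \tfrac{14}{25}b ≠ 0; add h_3 = -8b^{2} - \tfrac{14}{25}b to the basis.

The other S-polynomials (S(f_1,h_3), S(f_2,h_3)) all reduce to 0 modulo the current basis, so we have a Gröbner basis.
Inter-reduce: drop elements whose leading term is divisible by another's, tail-reduce, and make monic.
Reduced Gröbner basis: {a^{2} - 3a - 8b, ab - \tfrac{1}{5}b, b^{2} + \tfrac{7}{100}b}.
Label its elements g_1 = a^{2} - 3a - 8b, g_2 = ab - \tfrac{1}{5}b, g_3 = b^{2} + \tfrac{7}{100}b.

Reduce p = -2a^{2}b + \tfrac{17}{5}ab - 2a - 5b modulo G:
  leading term a^{2}b: subtract (-2b)·g_1 from -2a^{2}b + \tfrac{17}{5}ab - 2a - 5b → -\tfrac{13}{5}ab - 16b^{2} - 2a - 5b
  leading term ab: subtract (-\tfrac{13}{5})·g_2 from -\tfrac{13}{5}ab - 16b^{2} - 2a - 5b → -16b^{2} - 2a - \tfrac{138}{25}b
  leading term b^{2}: subtract (-16)·g_3 from -16b^{2} - 2a - \tfrac{138}{25}b → -2a - \tfrac{22}{5}b
  leading term a: no divisor's leading term divides it; move -2a to the remainder.
  leading term b: no divisor's leading term divides it; move -\tfrac{22}{5}b to the remainder.
  normal form = -2a - \tfrac{22}{5}b.
The normal form is nonzero, so p ∉ I. Since p minus its normal form lies in I, I + (p) = I + (r) where r = -2a - \tfrac{22}{5}b; decide whether this ideal is the whole ring.
Run Buchberger on G together with r (pairs among the g_i already reduce to 0 since G is a Gröbner basis):
g_1 = a^{2} - 3a - 8b, LT = a^{2}.
g_2 = ab - \tfrac{1}{5}b, LT = ab.
g_3 = b^{2} + \tfrac{7}{100}b, LT = b^{2}.
r = -2a - \tfrac{22}{5}b, LT = a.

S(g_1,r): lcm = a^{2}. S = -\tfrac{11}{5}ab - 3a - 8b.
  reduce S modulo (g_1, g_2, g_3, r):
  remainder -\tfrac{46}{25}b ≠ 0; add m_5 = -\tfrac{46}{25}b to the basis.

The other S-polynomials (S(g_1,g_2), S(g_1,g_3), S(g_2,g_3), S(g_2,r), S(g_3,r), S(g_1,m_5), S(g_2,m_5), S(g_3,m_5), S(r,m_5)) all reduce to 0 modulo the current basis, so we have a Gröbner basis.
Inter-reduce: drop elements whose leading term is divisible by another's, tail-reduce, and make monic.
Reduced Gröbner basis: {a, b}.
The reduced Gröbner basis of I + (p) is {a, b} ≠ {1}, a proper ideal, so the enlarged system stays consistent: p is independent of I, with normal form -2a - \tfrac{22}{5}b.

Ideal membership is decidable via reduction modulo a Gröbner basis.

-2a^{2}b + \tfrac{17}{5}ab - 2a - 5b is independent of I; its normal form modulo I is -2a - \tfrac{22}{5}b.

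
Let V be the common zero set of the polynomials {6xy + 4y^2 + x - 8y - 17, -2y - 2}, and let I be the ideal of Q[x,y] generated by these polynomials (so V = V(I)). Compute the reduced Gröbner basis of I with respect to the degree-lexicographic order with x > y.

G = {x + 1, y + 1}

f_1 = 6xy + 4y^2 + x - 8y - 17, LT = xy.
f_2 = -2y - 2, LT = y.

S(f_1,f_2): lcm = xy. S = 2/3y^2 - 5/6x - 4/3y - 17/6.
  leading term y^2: subtract (-1/3y)·f_2 from 2/3y^2 - 5/6x - 4/3y - 17/6 → -5/6x - 2y - 17/6
  leading term x: no divisor's leading term divides it; move -5/6x to the remainder.
  leading term y: subtract (1)·f_2 from -2y - 17/6 → -5/6
  leading term 1: no divisor's leading term divides it; move -5/6 to the remainder.
  remainder -5/6x - 5/6 ≠ 0; add g_3 = -5/6x - 5/6 to the basis.

The other S-polynomials (S(f_1,g_3), S(f_2,g_3)) all reduce to 0 modulo the current basis, so we have a Gröbner basis.
Inter-reduce: drop elements whose leading term is divisible by another's, tail-reduce, and make monic.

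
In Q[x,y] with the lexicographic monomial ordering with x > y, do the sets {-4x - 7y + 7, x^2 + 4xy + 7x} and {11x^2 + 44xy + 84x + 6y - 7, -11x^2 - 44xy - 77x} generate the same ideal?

No, the ideals differ.

Equality of ideals is decidable: compute both reduced Gröbner bases (unique for the ordering) and check whether they agree.
Buchberger on the first generating set:
f_1 = -4x - 7y + 7, LT = x.
f_2 = x^2 + 4xy + 7x, LT = x^2.

S(f_1,f_2): lcm = x^2. S = -9/4xy - 35/4x.
  leading term xy: subtract (9/16y)·f_1 from -9/4xy - 35/4x → -35/4x + 63/16y^2 - 63/16y
  leading term x: subtract (35/16)·f_1 from -35/4x + 63/16y^2 - 63/16y → 63/16y^2 + 91/8y - 245/16
  leading term y^2: no divisor's leading term divides it; move 63/16y^2 to the remainder.
  leading term y: no divisor's leading term divides it; move 91/8y to the remainder.
  leading term 1: no divisor's leading term divides it; move -245/16 to the remainder.
  remainder 63/16y^2 + 91/8y - 245/16 ≠ 0; add g_3 = 63/16y^2 + 91/8y - 245/16 to the basis.

The other S-polynomials (S(f_1,g_3), S(f_2,g_3)) all reduce to 0 modulo the current basis, so we have a Gröbner basis.
Inter-reduce: drop elements whose leading term is divisible by another's, tail-reduce, and make monic.
Reduced Gröbner basis: {x + 7/4y - 7/4, y^2 + 26/9y - 35/9}.

Buchberger on the second generating set:
h_1 = 11x^2 + 44xy + 84x + 6y - 7, LT = x^2.
h_2 = -11x^2 - 44xy - 77x, LT = x^2.

S(h_1,h_2): lcm = x^2. S = 7/11x + 6/11y - 7/11.
  leading term x: no divisor's leading term divides it; move 7/11x to the remainder.
  leading term y: no divisor's leading term divides it; move 6/11y to the remainder.
  leading term 1: no divisor's leading term divides it; move -7/11 to the remainder.
  remainder 7/11x + 6/11y - 7/11 ≠ 0; add k_3 = 7/11x + 6/11y - 7/11 to the basis.

S(h_1,k_3): lcm = x^2. S = 22/7xy + 95/11x + 6/11y - 7/11.
  leading term xy: subtract (242/49y)·k_3 from 22/7xy + 95/11x + 6/11y - 7/11 → 95/11x - 132/49y^2 + 284/77y - 7/11
  leading term x: subtract (95/7)·k_3 from 95/11x - 132/49y^2 + 284/77y - 7/11 → -132/49y^2 - 26/7y + 8
  leading term y^2: no divisor's leading term divides it; move -132/49y^2 to the remainder.
  leading term y: no divisor's leading term divides it; move -26/7y to the remainder.
  leading term 1: no divisor's leading term divides it; move 8 to the remainder.
  remainder -132/49y^2 - 26/7y + 8 ≠ 0; add k_4 = -132/49y^2 - 26/7y + 8 to the basis.

The other S-polynomials (S(h_2,k_3), S(h_1,k_4), S(h_2,k_4), S(k_3,k_4)) all reduce to 0 modulo the current basis, so we have a Gröbner basis.
Inter-reduce: drop elements whose leading term is divisible by another's, tail-reduce, and make monic.
Reduced Gröbner basis: {x + 6/7y - 1, y^2 + 91/66y - 98/33}.

The bases are distinct; the ideals are different.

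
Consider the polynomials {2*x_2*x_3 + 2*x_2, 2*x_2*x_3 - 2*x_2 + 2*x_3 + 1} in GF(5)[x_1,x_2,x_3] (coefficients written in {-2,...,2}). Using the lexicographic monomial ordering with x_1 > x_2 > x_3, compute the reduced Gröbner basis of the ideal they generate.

This is the nonlinear analogue of row-reducing a linear system.

f_1 = 2*x_2*x_3 + 2*x_2, LT = x_2*x_3.
f_2 = 2*x_2*x_3 - 2*x_2 + 2*x_3 + 1, LT = x_2*x_3.

S(f_1,f_2): lcm = x_2*x_3. S = 2*x_2 - x_3 + 2.
  leading term x_2: no divisor's leading term divides it; move 2*x_2 to the remainder.
  leading term x_3: no divisor's leading term divides it; move -x_3 to the remainder.
  leading term 1: no divisor's leading term divides it; move 2 to the remainder.
  remainder 2*x_2 - x_3 + 2 ≠ 0; add g_3 = 2*x_2 - x_3 + 2 to the basis.

S(f_1,g_3): lcm = x_2*x_3. S = x_2 - 2*x_3**2 - x_3.
  leading term x_2: subtract (-2)·g_3 from x_2 - 2*x_3**2 - x_3 → -2*x_3**2 + 2*x_3 - 1
  leading term x_3**2: no divisor's leading term divides it; move -2*x_3**2 to the remainder.
  leading term x_3: no divisor's leading term divides it; move 2*x_3 to the remainder.
  leading term 1: no divisor's leading term divides it; move -1 to the remainder.
  remainder -2*x_3**2 + 2*x_3 - 1 ≠ 0; add g_4 = -2*x_3**2 + 2*x_3 - 1 to the basis.

The other S-polynomials (S(f_2,g_3), S(f_1,g_4), S(f_2,g_4), S(g_3,g_4)) all reduce to 0 modulo the current basis, so we have a Gröbner basis.
Inter-reduce: drop elements whose leading term is divisible by another's, tail-reduce, and make monic.

G = {x_2 + 2*x_3 + 1, x_3**2 - x_3 - 2}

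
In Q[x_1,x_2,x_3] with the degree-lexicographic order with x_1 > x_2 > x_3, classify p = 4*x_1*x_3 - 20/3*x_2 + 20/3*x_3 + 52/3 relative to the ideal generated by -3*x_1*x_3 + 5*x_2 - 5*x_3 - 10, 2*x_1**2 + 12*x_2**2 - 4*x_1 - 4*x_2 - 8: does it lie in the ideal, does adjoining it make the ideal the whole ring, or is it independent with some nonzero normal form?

Adjoining 4*x_1*x_3 - 20/3*x_2 + 20/3*x_3 + 52/3 makes the ideal the whole ring: the system is inconsistent.

First compute the reduced Gröbner basis of I by Buchberger's algorithm.
f_1 = -3*x_1*x_3 + 5*x_2 - 5*x_3 - 10, LT = x_1*x_3.
f_2 = 2*x_1**2 + 12*x_2**2 - 4*x_1 - 4*x_2 - 8, LT = x_1**2.

S(f_1,f_2): lcm = x_1**2*x_3. S = -6*x_2**2*x_3 - 5/3*x_1*x_2 + 11/3*x_1*x_3 + 2*x_2*x_3 + 10/3*x_1 + 4*x_3.
  leading term x_2**2*x_3: no divisor's leading term divides it; move -6*x_2**2*x_3 to the remainder.
  leading term x_1*x_2: no divisor's leading term divides it; move -5/3*x_1*x_2 to the remainder.
  leading term x_1*x_3: subtract (-11/9)·f_1 from 11/3*x_1*x_3 + 2*x_2*x_3 + 10/3*x_1 + 4*x_3 → 2*x_2*x_3 + 10/3*x_1 + 55/9*x_2 - 19/9*x_3 - 110/9
  leading term x_2*x_3: no divisor's leading term divides it; move 2*x_2*x_3 to the remainder.
  leading term x_1: no divisor's leading term divides it; move 10/3*x_1 to the remainder.
  leading term x_2: no divisor's leading term divides it; move 55/9*x_2 to the remainder.
  leading term x_3: no divisor's leading term divides it; move -19/9*x_3 to the remainder.
  leading term 1: no divisor's leading term divides it; move -110/9 to the remainder.
  remainder -6*x_2**2*x_3 - 5/3*x_1*x_2 + 2*x_2*x_3 + 10/3*x_1 + 55/9*x_2 - 19/9*x_3 - 110/9 ≠ 0; add h_3 = -6*x_2**2*x_3 - 5/3*x_1*x_2 + 2*x_2*x_3 + 10/3*x_1 + 55/9*x_2 - 19/9*x_3 - 110/9 to the basis.

The other S-polynomials (S(f_1,h_3), S(f_2,h_3)) all reduce to 0 modulo the current basis, so we have a Gröbner basis.
Inter-reduce: drop elements whose leading term is divisible by another's, tail-reduce, and make monic.
Reduced Gröbner basis: {x_2**2*x_3 + 5/18*x_1*x_2 - 1/3*x_2*x_3 - 5/9*x_1 - 55/54*x_2 + 19/54*x_3 + 55/27, x_1**2 + 6*x_2**2 - 2*x_1 - 2*x_2 - 4, x_1*x_3 - 5/3*x_2 + 5/3*x_3 + 10/3}.
Label its elements g_1 = x_2**2*x_3 + 5/18*x_1*x_2 - 1/3*x_2*x_3 - 5/9*x_1 - 55/54*x_2 + 19/54*x_3 + 55/27, g_2 = x_1**2 + 6*x_2**2 - 2*x_1 - 2*x_2 - 4, g_3 = x_1*x_3 - 5/3*x_2 + 5/3*x_3 + 10/3.

Reduce p = 4*x_1*x_3 - 20/3*x_2 + 20/3*x_3 + 52/3 modulo G:
  leading term x_1*x_3: subtract (4)·g_3 from 4*x_1*x_3 - 20/3*x_2 + 20/3*x_3 + 52/3 → 4
  leading term 1: no divisor's leading term divides it; move 4 to the remainder.
  normal form = 4.
The normal form is nonzero, so p ∉ I. Since p minus its normal form lies in I, I + (p) = I + (r) where r = 4; decide whether this ideal is the whole ring.
Here r = 4 is a nonzero constant, hence a unit: 1 ∈ I + (p), the Gröbner basis of I + (p) is {1}, and the enlarged system has no common solution — adjoining p is inconsistent.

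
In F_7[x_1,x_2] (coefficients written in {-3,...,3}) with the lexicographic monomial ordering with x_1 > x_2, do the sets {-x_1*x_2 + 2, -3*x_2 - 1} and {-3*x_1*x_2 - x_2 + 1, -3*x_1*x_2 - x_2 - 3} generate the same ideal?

Equality of ideals is decidable: compute both reduced Gröbner bases (unique for the ordering) and check whether they agree.
Buchberger on the first generating set:
f_1 = -x_1*x_2 + 2, LT = x_1*x_2.
f_2 = -3*x_2 - 1, LT = x_2.

S(f_1,f_2): lcm = x_1*x_2. S = 2*x_1 - 2.
  reduce S modulo (f_1, f_2):
  remainder 2*x_1 - 2 ≠ 0; add g_3 = 2*x_1 - 2 to the basis.

The other S-polynomials (S(f_1,g_3), S(f_2,g_3)) all reduce to 0 modulo the current basis, so we have a Gröbner basis.
Inter-reduce: drop elements whose leading term is divisible by another's, tail-reduce, and make monic.
Reduced Gröbner basis: {x_1 - 1, x_2 - 2}.

Buchberger on the second generating set:
h_1 = -3*x_1*x_2 - x_2 + 1, LT = x_1*x_2.
h_2 = -3*x_1*x_2 - x_2 - 3, LT = x_1*x_2.

S(h_1,h_2): lcm = x_1*x_2. S = 1.
  reduce S modulo (h_1, h_2):
  remainder 1 ≠ 0; add k_3 = 1 to the basis.

The other S-polynomials (S(h_1,k_3), S(h_2,k_3)) all reduce to 0 modulo the current basis, so we have a Gröbner basis.
Inter-reduce: drop elements whose leading term is divisible by another's, tail-reduce, and make monic.
Reduced Gröbner basis: {1}.

The bases are distinct; the ideals are different.

No, the ideals differ.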